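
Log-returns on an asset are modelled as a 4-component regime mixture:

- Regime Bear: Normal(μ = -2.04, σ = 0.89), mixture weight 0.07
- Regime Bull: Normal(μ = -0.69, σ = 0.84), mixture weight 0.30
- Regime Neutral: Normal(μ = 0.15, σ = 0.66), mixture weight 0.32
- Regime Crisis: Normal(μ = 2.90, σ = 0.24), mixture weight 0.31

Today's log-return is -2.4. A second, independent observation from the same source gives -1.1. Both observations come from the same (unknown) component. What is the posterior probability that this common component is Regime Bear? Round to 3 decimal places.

0.495

Apply Bayes' rule: the posterior for each component is proportional to its prior times its likelihood at x.
Since both observations come from the same component, the likelihood for component k is f_k(x₁)·f_k(x₂).
  f_Bear = [(1/(0.89·√(2π)))·exp(−(-2.4−-2.04)²/(2·0.89²)) = 0.448250·exp(-0.08181) = 0.413039] × [0.256619] = 0.105994
  f_Bull = [(1/(0.84·√(2π)))·exp(−(-2.4−-0.69)²/(2·0.84²)) = 0.474931·exp(-2.07207) = 0.0598059] × [0.421598] = 0.025214
  f_Neutral = [(1/(0.66·√(2π)))·exp(−(-2.4−0.15)²/(2·0.66²)) = 0.604458·exp(-7.46384) = 0.000346625] × [0.100567] = 3.48592e-05
  f_Crisis = [(1/(0.24·√(2π)))·exp(−(-2.4−2.90)²/(2·0.24²)) = 1.662260·exp(-243.83681) = 2.10727e-106] × [7.98033e-61] = 1.68167e-166
Unnormalised posteriors:
  w_Bear·f_Bear = 0.07 × 0.105994 = 0.00741956
  w_Bull·f_Bull = 0.30 × 0.025214 = 0.00756421
  w_Neutral·f_Neutral = 0.32 × 3.48592e-05 = 1.1155e-05
  w_Crisis·f_Crisis = 0.31 × 1.68167e-166 = 5.21317e-167
Denominator: 0.00741956 + 0.00756421 + 1.1155e-05 + 5.21317e-167 = 0.0149949
P(Regime Bear | data) = 0.00741956 / 0.0149949 ≈ 0.495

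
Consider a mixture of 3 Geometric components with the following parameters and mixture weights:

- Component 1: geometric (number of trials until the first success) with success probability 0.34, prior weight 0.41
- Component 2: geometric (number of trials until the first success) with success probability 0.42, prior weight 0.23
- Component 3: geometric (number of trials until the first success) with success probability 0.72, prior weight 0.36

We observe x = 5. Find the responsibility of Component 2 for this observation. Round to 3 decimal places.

Apply Bayes' rule: the posterior for each component is proportional to its prior times its likelihood at x.
Evaluate each component's likelihood at the observed value:
  p_1 = 0.34·(1−0.34)^4 = 0.34·0.189747 = 0.0645141
  p_2 = 0.42·(1−0.42)^4 = 0.42·0.113165 = 0.0475293
  p_3 = 0.72·(1−0.72)^4 = 0.72·0.00614656 = 0.00442552
Weight by the priors:
  π_1·p_1 = 0.41 × 0.0645141 = 0.0264508
  π_2·p_2 = 0.23 × 0.0475293 = 0.0109317
  π_3·p_3 = 0.36 × 0.00442552 = 0.00159319
Denominator: 0.0264508 + 0.0109317 + 0.00159319 = 0.0389757
P(Component 2 | the observation) = 0.0109317 / 0.0389757 ≈ 0.280

0.280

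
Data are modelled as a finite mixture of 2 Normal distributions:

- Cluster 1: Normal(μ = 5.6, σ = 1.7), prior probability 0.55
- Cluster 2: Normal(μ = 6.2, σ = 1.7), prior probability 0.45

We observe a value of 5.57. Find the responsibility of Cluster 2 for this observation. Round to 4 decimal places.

0.4331

P(component k | x) = P(Z=k)·f_k(x) / marginal(x), where marginal(x) = Σ_j P(Z=j)·f_j(x).
Normal densities:
  f_1 = 0.234635
  f_2 = 0.219098
Multiply by the mixture weights:
  P(Z=1)·f_1 = 0.55 × 0.234635 = 0.129049
  P(Z=2)·f_2 = 0.45 × 0.219098 = 0.0985943
Sum: 0.129049 + 0.0985943 = 0.227644
Responsibility of Cluster 2: 0.0985943 / 0.227644 ≈ 0.4331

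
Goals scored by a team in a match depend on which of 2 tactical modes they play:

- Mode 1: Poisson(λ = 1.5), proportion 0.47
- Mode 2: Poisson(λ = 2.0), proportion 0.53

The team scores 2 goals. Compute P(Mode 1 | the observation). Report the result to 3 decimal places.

The responsibility of component k is π_k f_k(x) divided by Σ_j π_j f_j(x).
Evaluate each component's likelihood at the observed value:
  L_1 = e^(−1.5)·1.5^2/2! = 0.251021
  L_2 = e^(−2.0)·2.0^2/2! = 0.270671
Prior × likelihood for each component:
  π_1·L_1 = 0.47 × 0.251021 = 0.11798
  π_2·L_2 = 0.53 × 0.270671 = 0.143455
Evidence: 0.11798 + 0.143455 = 0.261435
P(Mode 1 | 2 goals) = 0.11798 / 0.261435 ≈ 0.451

0.451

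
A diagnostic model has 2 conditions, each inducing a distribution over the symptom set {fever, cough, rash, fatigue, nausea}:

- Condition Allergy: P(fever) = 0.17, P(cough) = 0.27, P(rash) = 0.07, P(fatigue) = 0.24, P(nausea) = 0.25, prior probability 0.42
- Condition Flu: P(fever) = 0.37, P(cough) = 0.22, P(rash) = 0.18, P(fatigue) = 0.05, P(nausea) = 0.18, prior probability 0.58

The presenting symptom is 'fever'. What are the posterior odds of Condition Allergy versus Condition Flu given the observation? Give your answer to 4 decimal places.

0.3327

Only the two components matter; the odds are (P(Z=i) f_i(x)) / (P(Z=j) f_j(x)).
Component likelihoods at x = 'fever':
  f_Allergy = P(fever | comp) = 0.17
  f_Flu = P(fever | comp) = 0.37
Odds = (0.42/0.58) × (0.17/0.37) = 0.724138 × 0.459459 ≈ 0.3327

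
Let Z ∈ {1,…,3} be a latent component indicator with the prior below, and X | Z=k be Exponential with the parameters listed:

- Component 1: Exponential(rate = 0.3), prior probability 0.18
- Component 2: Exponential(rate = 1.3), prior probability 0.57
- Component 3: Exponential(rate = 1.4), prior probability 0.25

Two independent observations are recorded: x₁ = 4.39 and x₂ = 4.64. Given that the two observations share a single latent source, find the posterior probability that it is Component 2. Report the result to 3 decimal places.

0.007

Posterior ∝ prior × likelihood, so P(k | x) ∝ w_k f_k(x); normalise over all components.
Since both observations come from the same component, the likelihood for component k is f_k(x₁)·f_k(x₂).
  f_1 = [0.0803814] × [0.0745733] = 0.0059943
  f_2 = [0.00431941] × [0.00312089] = 1.34804e-05
  f_3 = [0.00299885] × [0.00211325] = 6.33731e-06
Unnormalised posteriors:
  w_1·f_1 = 0.18 × 0.0059943 = 0.00107897
  w_2·f_2 = 0.57 × 1.34804e-05 = 7.68385e-06
  w_3·f_3 = 0.25 × 6.33731e-06 = 1.58433e-06
Sum: 0.00107897 + 7.68385e-06 + 1.58433e-06 = 0.00108824
Responsibility of Component 2: 7.68385e-06 / 0.00108824 ≈ 0.007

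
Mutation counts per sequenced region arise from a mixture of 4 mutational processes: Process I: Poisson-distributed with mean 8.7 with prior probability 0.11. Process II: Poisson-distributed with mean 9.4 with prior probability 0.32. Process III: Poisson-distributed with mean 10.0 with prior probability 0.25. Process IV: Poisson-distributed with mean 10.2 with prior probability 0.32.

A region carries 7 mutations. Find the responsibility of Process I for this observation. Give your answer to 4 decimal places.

0.1408

P(component k | x) = w_k·f_k(x) / marginal(x), where marginal(x) = Σ_j w_j·f_j(x).
Poisson probabilities:
  f_I = e^(−8.7)·8.7^7/7! = 0.124693
  f_II = e^(−9.4)·9.4^7/7! = 0.106438
  f_III = e^(−10.0)·10.0^7/7! = 0.0900792
  f_IV = e^(−10.2)·10.2^7/7! = 0.0847163
Prior × likelihood for each component:
  w_I·f_I = 0.11 × 0.124693 = 0.0137162
  w_II·f_II = 0.32 × 0.106438 = 0.0340601
  w_III·f_III = 0.25 × 0.0900792 = 0.0225198
  w_IV·f_IV = 0.32 × 0.0847163 = 0.0271092
Sum: 0.0137162 + 0.0340601 + 0.0225198 + 0.0271092 = 0.0974054
Responsibility of Process I: 0.0137162 / 0.0974054 ≈ 0.1408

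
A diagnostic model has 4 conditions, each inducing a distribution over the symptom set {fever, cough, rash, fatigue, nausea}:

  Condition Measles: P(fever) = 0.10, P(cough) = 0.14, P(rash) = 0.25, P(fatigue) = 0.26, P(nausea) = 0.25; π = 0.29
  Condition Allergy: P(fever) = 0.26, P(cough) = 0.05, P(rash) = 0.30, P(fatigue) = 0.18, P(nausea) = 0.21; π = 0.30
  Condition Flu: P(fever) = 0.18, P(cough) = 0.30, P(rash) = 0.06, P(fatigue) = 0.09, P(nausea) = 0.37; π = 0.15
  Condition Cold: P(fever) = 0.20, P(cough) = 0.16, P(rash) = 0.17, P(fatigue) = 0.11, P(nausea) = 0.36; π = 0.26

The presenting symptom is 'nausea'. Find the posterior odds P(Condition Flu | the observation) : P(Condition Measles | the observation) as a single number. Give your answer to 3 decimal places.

Posterior odds = (P(Z=i) f_i(x)) / (P(Z=j) f_j(x)); the normalising sum cancels.
Evaluate each component's likelihood at the observed value:
  L_Measles = P(nausea | comp) = 0.25
  L_Allergy = P(nausea | comp) = 0.21
  L_Flu = P(nausea | comp) = 0.37
  L_Cold = P(nausea | comp) = 0.36
Odds = (0.15/0.29) × (0.37/0.25) = 0.517241 × 1.48 ≈ 0.766

0.766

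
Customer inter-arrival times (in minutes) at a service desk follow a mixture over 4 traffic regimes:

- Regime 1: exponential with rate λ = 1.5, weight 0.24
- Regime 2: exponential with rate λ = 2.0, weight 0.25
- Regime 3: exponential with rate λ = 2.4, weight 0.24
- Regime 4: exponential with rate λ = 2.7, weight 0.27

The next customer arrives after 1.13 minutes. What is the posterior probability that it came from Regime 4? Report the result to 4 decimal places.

By Bayes' theorem, P(k | x) = π_k f_k(x) / Σ_j π_j f_j(x).
Exponential densities:
  L_1 = 1.5·e^(−1.5·1.13) = 1.5·e^(−1.6950) = 0.275399
  L_2 = 2.0·e^(−2.0·1.13) = 2.0·e^(−2.2600) = 0.208701
  L_3 = 2.4·e^(−2.4·1.13) = 2.4·e^(−2.7120) = 0.159369
  L_4 = 2.7·e^(−2.7·1.13) = 2.7·e^(−3.0510) = 0.127741
Unnormalised posteriors:
  π_1·L_1 = 0.24 × 0.275399 = 0.0660957
  π_2·L_2 = 0.25 × 0.208701 = 0.0521752
  π_3·L_3 = 0.24 × 0.159369 = 0.0382486
  π_4·L_4 = 0.27 × 0.127741 = 0.0344901
Normaliser: 0.0660957 + 0.0521752 + 0.0382486 + 0.0344901 = 0.19101
P(Regime 4 | 1.13 minutes) ≈ 0.1806

0.1806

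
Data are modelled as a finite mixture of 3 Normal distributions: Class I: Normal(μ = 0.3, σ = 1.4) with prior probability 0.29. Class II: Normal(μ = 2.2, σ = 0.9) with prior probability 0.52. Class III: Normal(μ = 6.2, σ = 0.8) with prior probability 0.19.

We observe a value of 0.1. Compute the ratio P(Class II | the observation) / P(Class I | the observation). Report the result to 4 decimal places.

0.1852

Since P(k|x) ∝ π_k f_k(x), the posterior odds are π_i f_i(x) / (π_j f_j(x)).
Normal densities:
  p_I = (1/(1.4·√(2π)))·exp(−(0.1−0.3)²/(2·1.4²)) = 0.284959·exp(-0.01020) = 0.282066
  p_II = (1/(0.9·√(2π)))·exp(−(0.1−2.2)²/(2·0.9²)) = 0.443269·exp(-2.72222) = 0.0291354
  p_III = (1/(0.8·√(2π)))·exp(−(0.1−6.2)²/(2·0.8²)) = 0.498678·exp(-29.07031) = 1.18234e-13
Posterior odds = (π_II·p_II) / (π_I·p_I) = (0.52·0.0291354) / (0.29·0.282066) = 0.0151504 / 0.0817991 ≈ 0.1852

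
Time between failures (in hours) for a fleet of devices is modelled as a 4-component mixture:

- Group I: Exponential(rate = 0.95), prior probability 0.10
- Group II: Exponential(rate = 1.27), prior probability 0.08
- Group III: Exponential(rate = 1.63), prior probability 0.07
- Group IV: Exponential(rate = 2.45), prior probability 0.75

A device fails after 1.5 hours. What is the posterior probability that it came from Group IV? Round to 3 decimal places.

0.493

Apply Bayes' rule: the posterior for each component is proportional to its prior times its likelihood at x.
Component likelihoods at x = 1.5 hours:
  p_I = 0.95·e^(−0.95·1.5) = 0.95·e^(−1.4250) = 0.228483
  p_II = 1.27·e^(−1.27·1.5) = 1.27·e^(−1.9050) = 0.189005
  p_III = 1.63·e^(−1.63·1.5) = 1.63·e^(−2.4450) = 0.141364
  p_IV = 2.45·e^(−2.45·1.5) = 2.45·e^(−3.6750) = 0.062106
Prior × likelihood for each component:
  π_I·p_I = 0.10 × 0.228483 = 0.0228483
  π_II·p_II = 0.08 × 0.189005 = 0.0151204
  π_III·p_III = 0.07 × 0.141364 = 0.00989545
  π_IV·p_IV = 0.75 × 0.062106 = 0.0465795
Normaliser: 0.0228483 + 0.0151204 + 0.00989545 + 0.0465795 = 0.0944437
P(Group IV | data) = 0.0465795 / 0.0944437 ≈ 0.493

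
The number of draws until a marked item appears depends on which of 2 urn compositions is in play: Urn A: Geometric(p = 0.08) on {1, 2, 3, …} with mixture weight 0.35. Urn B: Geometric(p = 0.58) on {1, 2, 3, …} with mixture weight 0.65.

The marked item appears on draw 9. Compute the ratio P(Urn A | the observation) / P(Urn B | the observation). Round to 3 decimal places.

39.366

Only the two components matter; the odds are (π_i f_i(x)) / (π_j f_j(x)).
Component likelihoods at x = 9:
  L_A = 0.0410575
  L_B = 0.000561594
0.0143701 / 0.000365036 ≈ 39.366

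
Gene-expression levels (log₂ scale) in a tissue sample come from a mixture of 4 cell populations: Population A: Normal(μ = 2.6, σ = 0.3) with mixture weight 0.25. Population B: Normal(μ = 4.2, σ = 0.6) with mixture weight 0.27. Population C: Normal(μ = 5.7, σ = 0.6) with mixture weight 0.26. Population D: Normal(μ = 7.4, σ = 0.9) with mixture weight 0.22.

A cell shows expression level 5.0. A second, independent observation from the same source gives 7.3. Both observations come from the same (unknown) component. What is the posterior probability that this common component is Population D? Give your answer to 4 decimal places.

Apply Bayes' rule: the posterior for each component is proportional to its prior times its likelihood at x.
Since both observations come from the same component, the likelihood for component k is f_k(x₁)·f_k(x₂).
  L_A = [(1/(0.3·√(2π)))·exp(−(5.0−2.6)²/(2·0.3²)) = 1.329808·exp(-32.00000) = 1.68409e-14] × [6.70201e-54] = 1.12868e-67
  L_B = [(1/(0.6·√(2π)))·exp(−(5.0−4.2)²/(2·0.6²)) = 0.664904·exp(-0.88889) = 0.27335] × [1.06202e-06] = 2.90304e-07
  L_C = [(1/(0.6·√(2π)))·exp(−(5.0−5.7)²/(2·0.6²)) = 0.664904·exp(-0.68056) = 0.336664] × [0.0189933] = 0.00639437
  L_D = [(1/(0.9·√(2π)))·exp(−(5.0−7.4)²/(2·0.9²)) = 0.443269·exp(-3.55556) = 0.0126622] × [0.440541] = 0.00557823
Weight by the priors:
  π_A·L_A = 0.25 × 1.12868e-67 = 2.8217e-68
  π_B·L_B = 0.27 × 2.90304e-07 = 7.83821e-08
  π_C·L_C = 0.26 × 0.00639437 = 0.00166254
  π_D·L_D = 0.22 × 0.00557823 = 0.00122721
Denominator: 2.8217e-68 + 7.83821e-08 + 0.00166254 + 0.00122721 = 0.00288983
P(Population D | x) ≈ 0.4247

0.4247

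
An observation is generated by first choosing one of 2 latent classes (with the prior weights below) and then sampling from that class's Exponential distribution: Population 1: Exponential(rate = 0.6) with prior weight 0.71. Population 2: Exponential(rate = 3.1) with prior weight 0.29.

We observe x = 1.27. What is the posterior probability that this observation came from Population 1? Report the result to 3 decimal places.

Posterior ∝ prior × likelihood, so P(k | x) ∝ w_k f_k(x); normalise over all components.
Exponential densities:
  f_1 = 0.280039
  f_2 = 0.0604706
Unnormalised posteriors:
  w_1·f_1 = 0.71 × 0.280039 = 0.198828
  w_2·f_2 = 0.29 × 0.0604706 = 0.0175365
Denominator: 0.198828 + 0.0175365 = 0.216364
Responsibility of Population 1: 0.198828 / 0.216364 ≈ 0.919

0.919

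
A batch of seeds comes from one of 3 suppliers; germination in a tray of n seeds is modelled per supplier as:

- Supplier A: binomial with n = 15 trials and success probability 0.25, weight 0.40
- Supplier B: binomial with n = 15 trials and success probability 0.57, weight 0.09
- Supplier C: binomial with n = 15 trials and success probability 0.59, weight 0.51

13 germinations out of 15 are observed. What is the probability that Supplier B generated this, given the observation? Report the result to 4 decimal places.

The responsibility of component k is π_k f_k(x) divided by Σ_j π_j f_j(x).
Component likelihoods at x = 13 germinations out of 15:
  p_A = C(15,13)·0.25^13·0.75^2 = 105·1.49012e-08·0.5625 = 8.801e-07
  p_B = C(15,13)·0.57^13·0.43^2 = 105·0.00067046·0.1849 = 0.0130167
  p_C = C(15,13)·0.59^13·0.41^2 = 105·0.00104973·0.1681 = 0.0185282
Multiply by the mixture weights:
  π_A·p_A = 0.40 × 8.801e-07 = 3.5204e-07
  π_B·p_B = 0.09 × 0.0130167 = 0.0011715
  π_C·p_C = 0.51 × 0.0185282 = 0.00944938
Normaliser: 3.5204e-07 + 0.0011715 + 0.00944938 = 0.0106212
So the posterior for Supplier B is 0.0011715 / 0.0106212 ≈ 0.1103.

0.1103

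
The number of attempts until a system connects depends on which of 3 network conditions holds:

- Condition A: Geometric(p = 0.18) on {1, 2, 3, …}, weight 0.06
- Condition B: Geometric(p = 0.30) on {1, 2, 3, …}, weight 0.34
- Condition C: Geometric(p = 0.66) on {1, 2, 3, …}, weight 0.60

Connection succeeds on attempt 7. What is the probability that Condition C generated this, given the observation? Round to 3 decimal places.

0.038

The responsibility of component k is π_k f_k(x) divided by Σ_j π_j f_j(x).
Component likelihoods at x = 7:
  L_A = 0.0547212
  L_B = 0.0352947
  L_C = 0.00101957
Unnormalised posteriors:
  π_A·L_A = 0.06 × 0.0547212 = 0.00328327
  π_B·L_B = 0.34 × 0.0352947 = 0.0120002
  π_C·L_C = 0.60 × 0.00101957 = 0.000611743
Evidence: 0.00328327 + 0.0120002 + 0.000611743 = 0.0158952
Responsibility of Condition C: 0.000611743 / 0.0158952 ≈ 0.038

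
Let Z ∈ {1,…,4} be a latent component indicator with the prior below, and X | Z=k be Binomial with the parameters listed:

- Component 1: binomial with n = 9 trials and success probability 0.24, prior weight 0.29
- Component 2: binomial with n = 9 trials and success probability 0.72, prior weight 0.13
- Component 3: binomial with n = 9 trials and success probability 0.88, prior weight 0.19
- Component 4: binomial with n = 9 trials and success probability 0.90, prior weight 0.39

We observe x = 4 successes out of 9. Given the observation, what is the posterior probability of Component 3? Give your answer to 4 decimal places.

Apply Bayes' rule: the posterior for each component is proportional to its prior times its likelihood at x.
Binomial probabilities:
  L_1 = C(9,4)·0.24^4·0.76^5 = 126·0.00331776·0.253553 = 0.105995
  L_2 = C(9,4)·0.72^4·0.28^5 = 126·0.268739·0.00172104 = 0.0582761
  L_3 = C(9,4)·0.88^4·0.12^5 = 126·0.599695·2.48832e-05 = 0.00188021
  L_4 = C(9,4)·0.90^4·0.10^5 = 126·0.6561·1e-05 = 0.000826686
Unnormalised posteriors:
  P(Z=1)·L_1 = 0.29 × 0.105995 = 0.0307384
  P(Z=2)·L_2 = 0.13 × 0.0582761 = 0.0075759
  P(Z=3)·L_3 = 0.19 × 0.00188021 = 0.000357241
  P(Z=4)·L_4 = 0.39 × 0.000826686 = 0.000322408
Evidence: 0.0307384 + 0.0075759 + 0.000357241 + 0.000322408 = 0.038994
So the posterior for Component 3 is 0.000357241 / 0.038994 ≈ 0.0092.

0.0092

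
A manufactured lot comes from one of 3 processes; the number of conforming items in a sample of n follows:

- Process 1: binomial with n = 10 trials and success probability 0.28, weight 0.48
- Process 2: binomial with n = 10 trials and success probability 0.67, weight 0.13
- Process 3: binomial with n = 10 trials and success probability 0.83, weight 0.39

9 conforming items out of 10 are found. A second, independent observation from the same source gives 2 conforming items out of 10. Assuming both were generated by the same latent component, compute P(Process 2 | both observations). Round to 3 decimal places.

By Bayes' theorem, P(k | x) = P(Z=k) f_k(x) / Σ_j P(Z=j) f_j(x).
Since both observations come from the same component, the likelihood for component k is f_k(x₁)·f_k(x₂).
  p_1 = [C(10,9)·0.28^9·0.72^1 = 10·1.05785e-05·0.72 = 7.61649e-05] × [0.254794] = 1.94063e-05
  p_2 = [C(10,9)·0.67^9·0.33^1 = 10·0.0272065·0.33 = 0.0897816] × [0.00284102] = 0.000255071
  p_3 = [C(10,9)·0.83^9·0.17^1 = 10·0.18694·0.17 = 0.317798] × [2.16252e-05] = 6.87245e-06
Multiply by the mixture weights:
  P(Z=1)·p_1 = 0.48 × 1.94063e-05 = 9.31504e-06
  P(Z=2)·p_2 = 0.13 × 0.000255071 = 3.31592e-05
  P(Z=3)·p_3 = 0.39 × 6.87245e-06 = 2.68026e-06
Evidence: 9.31504e-06 + 3.31592e-05 + 2.68026e-06 = 4.51545e-05
Responsibility of Process 2: 3.31592e-05 / 4.51545e-05 ≈ 0.734

0.734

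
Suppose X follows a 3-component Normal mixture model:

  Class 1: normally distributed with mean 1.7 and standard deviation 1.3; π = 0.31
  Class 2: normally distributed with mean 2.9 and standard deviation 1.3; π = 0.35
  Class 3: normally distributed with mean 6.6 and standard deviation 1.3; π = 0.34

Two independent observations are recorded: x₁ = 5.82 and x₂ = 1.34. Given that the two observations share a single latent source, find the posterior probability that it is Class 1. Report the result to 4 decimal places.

0.1251

By Bayes' theorem, P(k | x) = P(Z=k) f_k(x) / Σ_j P(Z=j) f_j(x).
Since both observations come from the same component, the likelihood for component k is f_k(x₁)·f_k(x₂).
  L_1 = [0.00202271] × [0.295335] = 0.000597378
  L_2 = [0.0246271] × [0.149374] = 0.00367865
  L_3 = [0.256327] × [8.55009e-05] = 2.19162e-05
Unnormalised posteriors:
  P(Z=1)·L_1 = 0.31 × 0.000597378 = 0.000185187
  P(Z=2)·L_2 = 0.35 × 0.00367865 = 0.00128753
  P(Z=3)·L_3 = 0.34 × 2.19162e-05 = 7.4515e-06
Evidence: 0.000185187 + 0.00128753 + 7.4515e-06 = 0.00148017
P(Class 1 | x₁,x₂) ≈ 0.1251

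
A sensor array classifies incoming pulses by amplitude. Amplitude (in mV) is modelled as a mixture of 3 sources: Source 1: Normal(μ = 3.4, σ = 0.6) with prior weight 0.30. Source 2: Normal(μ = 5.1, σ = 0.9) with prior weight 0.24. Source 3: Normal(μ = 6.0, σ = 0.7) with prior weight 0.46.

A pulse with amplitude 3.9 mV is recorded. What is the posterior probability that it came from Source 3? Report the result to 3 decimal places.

0.016

By Bayes' theorem, P(k | x) = π_k f_k(x) / Σ_j π_j f_j(x).
Evaluate each component's likelihood at the observed value:
  L_1 = 0.469853
  L_2 = 0.182233
  L_3 = 0.00633121
Unnormalised posteriors:
  π_1·L_1 = 0.30 × 0.469853 = 0.140956
  π_2·L_2 = 0.24 × 0.182233 = 0.043736
  π_3·L_3 = 0.46 × 0.00633121 = 0.00291236
Normaliser: 0.140956 + 0.043736 + 0.00291236 = 0.187604
So the posterior for Source 3 is 0.00291236 / 0.187604 ≈ 0.016.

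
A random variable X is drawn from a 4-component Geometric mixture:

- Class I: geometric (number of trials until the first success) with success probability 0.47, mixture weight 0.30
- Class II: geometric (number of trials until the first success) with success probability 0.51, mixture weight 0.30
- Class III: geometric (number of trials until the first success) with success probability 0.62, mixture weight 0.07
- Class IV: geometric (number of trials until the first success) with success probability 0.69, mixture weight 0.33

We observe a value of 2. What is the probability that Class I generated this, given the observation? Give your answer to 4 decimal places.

Apply Bayes' rule: the posterior for each component is proportional to its prior times its likelihood at x.
Geometric probabilities:
  f_I = 0.2491
  f_II = 0.2499
  f_III = 0.2356
  f_IV = 0.2139
Unnormalised posteriors:
  P(Z=I)·f_I = 0.30 × 0.2491 = 0.07473
  P(Z=II)·f_II = 0.30 × 0.2499 = 0.07497
  P(Z=III)·f_III = 0.07 × 0.2356 = 0.016492
  P(Z=IV)·f_IV = 0.33 × 0.2139 = 0.070587
Sum: 0.07473 + 0.07497 + 0.016492 + 0.070587 = 0.236779
So the posterior for Class I is 0.07473 / 0.236779 ≈ 0.3156.

0.3156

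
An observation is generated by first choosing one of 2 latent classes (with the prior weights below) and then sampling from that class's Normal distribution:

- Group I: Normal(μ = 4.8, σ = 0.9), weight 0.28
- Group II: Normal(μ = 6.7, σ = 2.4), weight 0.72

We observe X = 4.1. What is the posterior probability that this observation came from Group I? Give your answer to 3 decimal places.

0.579

Apply Bayes' rule: the posterior for each component is proportional to its prior times its likelihood at x.
Component likelihoods at x = 4.1:
  L_I = 0.327572
  L_II = 0.0924384
Weight by the priors:
  π_I·L_I = 0.28 × 0.327572 = 0.0917202
  π_II·L_II = 0.72 × 0.0924384 = 0.0665556
Marginal: 0.0917202 + 0.0665556 = 0.158276
P(Group I | the observation) ≈ 0.579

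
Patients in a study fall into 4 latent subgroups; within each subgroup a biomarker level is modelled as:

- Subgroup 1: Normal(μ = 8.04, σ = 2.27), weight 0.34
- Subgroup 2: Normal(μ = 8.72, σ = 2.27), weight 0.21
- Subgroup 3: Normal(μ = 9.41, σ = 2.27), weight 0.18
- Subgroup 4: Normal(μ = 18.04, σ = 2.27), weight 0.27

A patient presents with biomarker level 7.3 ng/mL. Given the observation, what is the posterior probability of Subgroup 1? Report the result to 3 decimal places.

The responsibility of component k is π_k f_k(x) divided by Σ_j π_j f_j(x).
Normal densities:
  p_1 = (1/(2.27·√(2π)))·exp(−(7.3−8.04)²/(2·2.27²)) = 0.175745·exp(-0.05314) = 0.166651
  p_2 = (1/(2.27·√(2π)))·exp(−(7.3−8.72)²/(2·2.27²)) = 0.175745·exp(-0.19566) = 0.144515
  p_3 = (1/(2.27·√(2π)))·exp(−(7.3−9.41)²/(2·2.27²)) = 0.175745·exp(-0.43200) = 0.114096
  p_4 = (1/(2.27·√(2π)))·exp(−(7.3−18.04)²/(2·2.27²)) = 0.175745·exp(-11.19249) = 2.42129e-06
Weight by the priors:
  π_1·p_1 = 0.34 × 0.166651 = 0.0566613
  π_2·p_2 = 0.21 × 0.144515 = 0.0303481
  π_3·p_3 = 0.18 × 0.114096 = 0.0205372
  π_4·p_4 = 0.27 × 2.42129e-06 = 6.53747e-07
Sum: 0.0566613 + 0.0303481 + 0.0205372 + 6.53747e-07 = 0.107547
Responsibility of Subgroup 1: 0.0566613 / 0.107547 ≈ 0.527

0.527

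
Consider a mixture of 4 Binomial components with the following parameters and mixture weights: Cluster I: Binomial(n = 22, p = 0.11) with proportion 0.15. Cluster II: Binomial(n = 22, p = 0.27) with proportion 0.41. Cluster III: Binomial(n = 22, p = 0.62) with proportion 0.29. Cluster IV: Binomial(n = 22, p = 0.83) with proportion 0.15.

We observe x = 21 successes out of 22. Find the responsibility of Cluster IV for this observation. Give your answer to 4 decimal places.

0.9906

Apply Bayes' rule: the posterior for each component is proportional to its prior times its likelihood at x.
Binomial probabilities:
  f_I = 1.44897e-19
  f_II = 1.83817e-11
  f_III = 0.000365117
  f_IV = 0.0747328
Unnormalised posteriors:
  P(Z=I)·f_I = 0.15 × 1.44897e-19 = 2.17345e-20
  P(Z=II)·f_II = 0.41 × 1.83817e-11 = 7.53648e-12
  P(Z=III)·f_III = 0.29 × 0.000365117 = 0.000105884
  P(Z=IV)·f_IV = 0.15 × 0.0747328 = 0.0112099
Sum: 2.17345e-20 + 7.53648e-12 + 0.000105884 + 0.0112099 = 0.0113158
P(Cluster IV | data) = 0.0112099 / 0.0113158 ≈ 0.9906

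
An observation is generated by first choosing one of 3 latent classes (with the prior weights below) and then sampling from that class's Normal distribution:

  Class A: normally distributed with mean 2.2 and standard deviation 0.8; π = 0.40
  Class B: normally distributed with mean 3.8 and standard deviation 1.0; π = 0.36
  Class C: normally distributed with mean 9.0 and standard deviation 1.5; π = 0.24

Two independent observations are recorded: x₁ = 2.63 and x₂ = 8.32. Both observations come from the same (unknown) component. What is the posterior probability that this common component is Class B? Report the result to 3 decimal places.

0.363

Apply Bayes' rule: the posterior for each component is proportional to its prior times its likelihood at x.
Since both observations come from the same component, the likelihood for component k is f_k(x₁)·f_k(x₂).
  p_A = [0.431603] × [9.76834e-14] = 4.21605e-14
  p_B = [0.201214] × [1.46051e-05] = 2.93875e-06
  p_C = [3.22661e-05] × [0.23999] = 7.74354e-06
Unnormalised posteriors:
  π_A·p_A = 0.40 × 4.21605e-14 = 1.68642e-14
  π_B·p_B = 0.36 × 2.93875e-06 = 1.05795e-06
  π_C·p_C = 0.24 × 7.74354e-06 = 1.85845e-06
Denominator: 1.68642e-14 + 1.05795e-06 + 1.85845e-06 = 2.9164e-06
So the posterior for Class B is 1.05795e-06 / 2.9164e-06 ≈ 0.363.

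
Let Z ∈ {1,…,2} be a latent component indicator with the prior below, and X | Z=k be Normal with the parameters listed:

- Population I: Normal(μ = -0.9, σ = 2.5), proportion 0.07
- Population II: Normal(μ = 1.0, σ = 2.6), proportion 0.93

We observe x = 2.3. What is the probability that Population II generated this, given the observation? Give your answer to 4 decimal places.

0.9624

Posterior ∝ prior × likelihood, so P(k | x) ∝ π_k f_k(x); normalise over all components.
Component likelihoods at x = 2.3:
  L_I = 0.070339
  L_II = 0.13541
Unnormalised posteriors:
  π_I·L_I = 0.07 × 0.070339 = 0.00492373
  π_II·L_II = 0.93 × 0.13541 = 0.125931
Sum: 0.00492373 + 0.125931 = 0.130855
P(Population II | 2.3) = 0.125931 / 0.130855 ≈ 0.9624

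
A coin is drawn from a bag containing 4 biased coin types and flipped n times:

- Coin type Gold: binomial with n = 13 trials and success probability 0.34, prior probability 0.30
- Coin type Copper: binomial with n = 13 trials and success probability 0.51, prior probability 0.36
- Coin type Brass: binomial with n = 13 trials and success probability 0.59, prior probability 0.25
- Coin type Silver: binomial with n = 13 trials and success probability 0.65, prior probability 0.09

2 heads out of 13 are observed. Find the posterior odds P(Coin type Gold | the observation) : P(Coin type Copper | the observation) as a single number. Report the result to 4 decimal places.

Only the two components matter; the odds are (P(Z=i) f_i(x)) / (P(Z=j) f_j(x)).
Evaluate each component's likelihood at the observed value:
  L_Gold = 0.0933331
  L_Copper = 0.00793217
  L_Brass = 0.00149424
  L_Silver = 0.000318178
0.0279999 / 0.00285558 ≈ 9.8053

9.8053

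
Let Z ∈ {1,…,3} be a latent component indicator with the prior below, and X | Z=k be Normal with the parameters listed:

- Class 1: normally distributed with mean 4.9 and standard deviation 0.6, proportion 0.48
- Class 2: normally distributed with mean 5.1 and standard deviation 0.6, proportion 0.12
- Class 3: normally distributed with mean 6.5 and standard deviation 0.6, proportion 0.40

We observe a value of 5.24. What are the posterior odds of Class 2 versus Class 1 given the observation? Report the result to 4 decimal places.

0.2857

Since P(k|x) ∝ π_k f_k(x), the posterior odds are π_i f_i(x) / (π_j f_j(x)).
Normal densities:
  L_1 = (1/(0.6·√(2π)))·exp(−(5.24−4.9)²/(2·0.6²)) = 0.664904·exp(-0.16056) = 0.566279
  L_2 = (1/(0.6·√(2π)))·exp(−(5.24−5.1)²/(2·0.6²)) = 0.664904·exp(-0.02722) = 0.647048
  L_3 = (1/(0.6·√(2π)))·exp(−(5.24−6.5)²/(2·0.6²)) = 0.664904·exp(-2.20500) = 0.073306
Odds = (0.12/0.48) × (0.647048/0.566279) = 0.25 × 1.14263 ≈ 0.2857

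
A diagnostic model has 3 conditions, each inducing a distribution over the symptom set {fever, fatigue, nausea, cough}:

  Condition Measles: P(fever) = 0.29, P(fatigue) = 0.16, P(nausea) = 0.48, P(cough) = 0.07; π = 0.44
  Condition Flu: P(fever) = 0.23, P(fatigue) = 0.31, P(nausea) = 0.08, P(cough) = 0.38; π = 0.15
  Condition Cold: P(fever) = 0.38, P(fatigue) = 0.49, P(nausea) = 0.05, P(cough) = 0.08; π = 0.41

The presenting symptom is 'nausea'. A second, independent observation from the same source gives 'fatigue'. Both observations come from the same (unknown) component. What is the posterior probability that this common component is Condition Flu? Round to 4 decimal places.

Posterior ∝ prior × likelihood, so P(k | x) ∝ w_k f_k(x); normalise over all components.
Since both observations come from the same component, the likelihood for component k is f_k(x₁)·f_k(x₂).
  L_Measles = [0.48] × [0.16] = 0.0768
  L_Flu = [0.08] × [0.31] = 0.0248
  L_Cold = [0.05] × [0.49] = 0.0245
Prior × likelihood for each component:
  w_Measles·L_Measles = 0.44 × 0.0768 = 0.033792
  w_Flu·L_Flu = 0.15 × 0.0248 = 0.00372
  w_Cold·L_Cold = 0.41 × 0.0245 = 0.010045
Marginal: 0.033792 + 0.00372 + 0.010045 = 0.047557
Responsibility of Condition Flu: 0.00372 / 0.047557 ≈ 0.0782

0.0782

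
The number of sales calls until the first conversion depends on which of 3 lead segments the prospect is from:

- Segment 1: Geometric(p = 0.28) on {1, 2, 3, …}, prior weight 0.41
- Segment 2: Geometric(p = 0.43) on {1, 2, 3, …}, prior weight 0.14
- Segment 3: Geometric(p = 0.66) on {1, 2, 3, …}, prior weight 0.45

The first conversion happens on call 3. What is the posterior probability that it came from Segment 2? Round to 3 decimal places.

0.172

Apply Bayes' rule: the posterior for each component is proportional to its prior times its likelihood at x.
Evaluate each component's likelihood at the observed value:
  f_1 = 0.28·(1−0.28)^2 = 0.28·0.5184 = 0.145152
  f_2 = 0.43·(1−0.43)^2 = 0.43·0.3249 = 0.139707
  f_3 = 0.66·(1−0.66)^2 = 0.66·0.1156 = 0.076296
Prior × likelihood for each component:
  π_1·f_1 = 0.41 × 0.145152 = 0.0595123
  π_2·f_2 = 0.14 × 0.139707 = 0.019559
  π_3·f_3 = 0.45 × 0.076296 = 0.0343332
Evidence: 0.0595123 + 0.019559 + 0.0343332 = 0.113405
P(Segment 2 | the observation) ≈ 0.172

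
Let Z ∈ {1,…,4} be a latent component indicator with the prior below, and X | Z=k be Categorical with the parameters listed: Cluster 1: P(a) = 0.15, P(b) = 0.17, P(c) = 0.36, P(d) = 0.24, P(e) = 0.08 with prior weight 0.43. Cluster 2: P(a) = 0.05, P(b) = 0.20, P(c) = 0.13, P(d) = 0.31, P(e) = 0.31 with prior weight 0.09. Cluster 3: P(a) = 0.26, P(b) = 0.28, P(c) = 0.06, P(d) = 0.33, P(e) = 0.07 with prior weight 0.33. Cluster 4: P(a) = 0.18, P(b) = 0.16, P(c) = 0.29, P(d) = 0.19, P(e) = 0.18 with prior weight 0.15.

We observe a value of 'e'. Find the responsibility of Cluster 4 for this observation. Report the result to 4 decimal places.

0.2402

P(component k | x) = π_k·f_k(x) / marginal(x), where marginal(x) = Σ_j π_j·f_j(x).
Categorical probabilities:
  L_1 = P(e | comp) = 0.08
  L_2 = P(e | comp) = 0.31
  L_3 = P(e | comp) = 0.07
  L_4 = P(e | comp) = 0.18
Unnormalised posteriors:
  π_1·L_1 = 0.43 × 0.08 = 0.0344
  π_2·L_2 = 0.09 × 0.31 = 0.0279
  π_3·L_3 = 0.33 × 0.07 = 0.0231
  π_4·L_4 = 0.15 × 0.18 = 0.027
Marginal: 0.0344 + 0.0279 + 0.0231 + 0.027 = 0.1124
So the posterior for Cluster 4 is 0.027 / 0.1124 ≈ 0.2402.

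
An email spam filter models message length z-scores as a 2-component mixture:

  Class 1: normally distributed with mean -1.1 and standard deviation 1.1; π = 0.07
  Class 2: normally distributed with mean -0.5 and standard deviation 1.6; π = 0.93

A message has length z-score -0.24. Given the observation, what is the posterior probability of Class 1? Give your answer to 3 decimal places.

Posterior ∝ prior × likelihood, so P(k | x) ∝ π_k f_k(x); normalise over all components.
Component likelihoods at x = -0.24:
  p_1 = 0.26717
  p_2 = 0.246069
Weight by the priors:
  π_1·p_1 = 0.07 × 0.26717 = 0.0187019
  π_2·p_2 = 0.93 × 0.246069 = 0.228844
Normaliser: 0.0187019 + 0.228844 = 0.247546
So the posterior for Class 1 is 0.0187019 / 0.247546 ≈ 0.076.

0.076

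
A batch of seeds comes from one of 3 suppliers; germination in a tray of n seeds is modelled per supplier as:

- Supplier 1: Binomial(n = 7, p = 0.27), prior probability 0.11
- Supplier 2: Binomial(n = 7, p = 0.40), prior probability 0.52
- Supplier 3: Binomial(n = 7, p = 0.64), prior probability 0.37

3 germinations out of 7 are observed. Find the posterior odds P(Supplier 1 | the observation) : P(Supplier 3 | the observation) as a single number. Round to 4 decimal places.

0.3774

The posterior odds equal the prior odds times the likelihood ratio: (π_i/π_j)·(f_i(x)/f_j(x)).
Component likelihoods at x = 3 germinations out of 7:
  L_1 = C(7,3)·0.27^3·0.73^4 = 35·0.019683·0.283982 = 0.195637
  L_2 = C(7,3)·0.40^3·0.60^4 = 35·0.064·0.1296 = 0.290304
  L_3 = C(7,3)·0.64^3·0.36^4 = 35·0.262144·0.0167962 = 0.154105
Posterior odds = (π_1·L_1) / (π_3·L_3) = (0.11·0.195637) / (0.37·0.154105) = 0.0215201 / 0.057019 ≈ 0.3774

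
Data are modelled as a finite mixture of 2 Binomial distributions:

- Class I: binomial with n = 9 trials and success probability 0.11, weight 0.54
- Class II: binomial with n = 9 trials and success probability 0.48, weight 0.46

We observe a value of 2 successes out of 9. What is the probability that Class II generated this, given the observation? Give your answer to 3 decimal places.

0.274

By Bayes' theorem, P(k | x) = P(Z=k) f_k(x) / Σ_j P(Z=j) f_j(x).
Evaluate each component's likelihood at the observed value:
  L_I = C(9,2)·0.11^2·0.89^7 = 36·0.0121·0.442313 = 0.192672
  L_II = C(9,2)·0.48^2·0.52^7 = 36·0.2304·0.0102807 = 0.0852724
Prior × likelihood for each component:
  P(Z=I)·L_I = 0.54 × 0.192672 = 0.104043
  P(Z=II)·L_II = 0.46 × 0.0852724 = 0.0392253
Evidence: 0.104043 + 0.0392253 = 0.143268
So the posterior for Class II is 0.0392253 / 0.143268 ≈ 0.274.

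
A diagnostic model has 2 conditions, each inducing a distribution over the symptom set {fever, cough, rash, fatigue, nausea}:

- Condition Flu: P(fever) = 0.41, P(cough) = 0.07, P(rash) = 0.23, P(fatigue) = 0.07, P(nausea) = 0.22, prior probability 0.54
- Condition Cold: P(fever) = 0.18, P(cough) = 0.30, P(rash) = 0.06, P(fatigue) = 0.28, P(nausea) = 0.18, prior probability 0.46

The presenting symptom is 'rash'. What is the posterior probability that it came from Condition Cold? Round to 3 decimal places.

0.182

P(component k | x) = π_k·f_k(x) / marginal(x), where marginal(x) = Σ_j π_j·f_j(x).
Evaluate each component's likelihood at the observed value:
  L_Flu = P(rash | comp) = 0.23
  L_Cold = P(rash | comp) = 0.06
Weight by the priors:
  π_Flu·L_Flu = 0.54 × 0.23 = 0.1242
  π_Cold·L_Cold = 0.46 × 0.06 = 0.0276
Denominator: 0.1242 + 0.0276 = 0.1518
So the posterior for Condition Cold is 0.0276 / 0.1518 ≈ 0.182.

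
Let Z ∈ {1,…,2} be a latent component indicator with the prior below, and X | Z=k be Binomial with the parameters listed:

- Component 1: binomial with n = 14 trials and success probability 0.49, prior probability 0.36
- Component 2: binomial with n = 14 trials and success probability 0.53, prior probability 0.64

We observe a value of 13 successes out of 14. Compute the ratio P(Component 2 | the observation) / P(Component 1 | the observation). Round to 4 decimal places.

The posterior odds equal the prior odds times the likelihood ratio: (π_i/π_j)·(f_i(x)/f_j(x)).
Evaluate each component's likelihood at the observed value:
  f_1 = C(14,13)·0.49^13·0.51^1 = 14·9.38748e-05·0.51 = 0.000670266
  f_2 = C(14,13)·0.53^13·0.47^1 = 14·0.000260367·0.47 = 0.00171322
Posterior odds = (π_2·f_2) / (π_1·f_1) = (0.64·0.00171322) / (0.36·0.000670266) = 0.00109646 / 0.000241296 ≈ 4.5440

4.5440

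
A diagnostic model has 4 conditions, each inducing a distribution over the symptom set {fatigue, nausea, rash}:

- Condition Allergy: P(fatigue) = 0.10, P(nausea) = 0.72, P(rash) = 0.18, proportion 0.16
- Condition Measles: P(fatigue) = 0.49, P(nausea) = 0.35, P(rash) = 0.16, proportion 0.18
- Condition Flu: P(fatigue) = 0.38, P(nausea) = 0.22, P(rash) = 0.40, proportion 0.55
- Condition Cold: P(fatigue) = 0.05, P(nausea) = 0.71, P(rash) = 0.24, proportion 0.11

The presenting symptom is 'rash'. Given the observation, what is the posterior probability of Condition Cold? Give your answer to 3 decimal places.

Apply Bayes' rule: the posterior for each component is proportional to its prior times its likelihood at x.
Component likelihoods at x = 'rash':
  L_Allergy = P(rash | comp) = 0.18
  L_Measles = P(rash | comp) = 0.16
  L_Flu = P(rash | comp) = 0.40
  L_Cold = P(rash | comp) = 0.24
Unnormalised posteriors:
  π_Allergy·L_Allergy = 0.16 × 0.18 = 0.0288
  π_Measles·L_Measles = 0.18 × 0.16 = 0.0288
  π_Flu·L_Flu = 0.55 × 0.4 = 0.22
  π_Cold·L_Cold = 0.11 × 0.24 = 0.0264
Marginal: 0.0288 + 0.0288 + 0.22 + 0.0264 = 0.304
P(Condition Cold | the observation) = 0.0264 / 0.304 ≈ 0.087

0.087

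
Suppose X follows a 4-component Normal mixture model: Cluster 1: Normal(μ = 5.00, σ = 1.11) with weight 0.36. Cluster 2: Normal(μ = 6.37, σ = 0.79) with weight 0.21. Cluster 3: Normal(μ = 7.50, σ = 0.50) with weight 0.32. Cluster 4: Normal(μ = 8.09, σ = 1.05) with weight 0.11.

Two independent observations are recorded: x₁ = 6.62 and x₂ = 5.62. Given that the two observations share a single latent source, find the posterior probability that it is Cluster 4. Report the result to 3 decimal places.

The responsibility of component k is P(Z=k) f_k(x) divided by Σ_j P(Z=j) f_j(x).
Since both observations come from the same component, the likelihood for component k is f_k(x₁)·f_k(x₂).
  p_1 = [(1/(1.11·√(2π)))·exp(−(6.62−5.00)²/(2·1.11²)) = 0.359407·exp(-1.06501) = 0.123896] × [0.307496] = 0.0380977
  p_2 = [(1/(0.79·√(2π)))·exp(−(6.62−6.37)²/(2·0.79²)) = 0.504990·exp(-0.05007) = 0.480327] × [0.321787] = 0.154563
  p_3 = [(1/(0.50·√(2π)))·exp(−(6.62−7.50)²/(2·0.50²)) = 0.797885·exp(-1.54880) = 0.169553] × [0.000679202] = 0.000115161
  p_4 = [(1/(1.05·√(2π)))·exp(−(6.62−8.09)²/(2·1.05²)) = 0.379945·exp(-0.98000) = 0.142598] × [0.0238833] = 0.0034057
Weight by the priors:
  P(Z=1)·p_1 = 0.36 × 0.0380977 = 0.0137152
  P(Z=2)·p_2 = 0.21 × 0.154563 = 0.0324582
  P(Z=3)·p_3 = 0.32 × 0.000115161 = 3.68514e-05
  P(Z=4)·p_4 = 0.11 × 0.0034057 = 0.000374627
Marginal: 0.0137152 + 0.0324582 + 3.68514e-05 + 0.000374627 = 0.0465849
P(Cluster 4 | x) ≈ 0.008

0.008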